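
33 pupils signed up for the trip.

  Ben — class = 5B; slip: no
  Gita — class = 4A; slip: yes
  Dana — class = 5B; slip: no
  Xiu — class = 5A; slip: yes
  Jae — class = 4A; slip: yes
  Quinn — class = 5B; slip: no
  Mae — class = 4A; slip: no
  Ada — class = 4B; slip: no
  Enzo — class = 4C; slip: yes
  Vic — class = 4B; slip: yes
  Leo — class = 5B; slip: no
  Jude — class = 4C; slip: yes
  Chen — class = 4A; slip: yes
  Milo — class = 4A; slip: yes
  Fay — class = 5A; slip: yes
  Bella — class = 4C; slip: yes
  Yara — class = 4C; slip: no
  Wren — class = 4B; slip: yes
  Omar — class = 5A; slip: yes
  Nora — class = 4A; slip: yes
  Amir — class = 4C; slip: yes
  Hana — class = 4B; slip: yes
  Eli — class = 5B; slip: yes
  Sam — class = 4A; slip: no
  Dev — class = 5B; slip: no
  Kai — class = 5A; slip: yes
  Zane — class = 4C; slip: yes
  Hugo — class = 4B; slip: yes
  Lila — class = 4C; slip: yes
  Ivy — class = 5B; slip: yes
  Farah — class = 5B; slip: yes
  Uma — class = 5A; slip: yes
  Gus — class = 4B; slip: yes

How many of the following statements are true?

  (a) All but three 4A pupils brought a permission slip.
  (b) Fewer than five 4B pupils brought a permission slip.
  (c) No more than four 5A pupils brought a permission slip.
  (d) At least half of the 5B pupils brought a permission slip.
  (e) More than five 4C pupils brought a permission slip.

1

(a) 4A: |A| = 7, |A ∩ B| = 5; needs |A ∖ B| = 3 — false.
(b) 4B: |A| = 6, |A ∩ B| = 5; needs |A ∩ B| < 5 — false.
(c) 5A: |A| = 5, |A ∩ B| = 5; needs |A ∩ B| ≤ 4 — false.
(d) 5B: |A| = 8, |A ∩ B| = 3; needs |A ∩ B| ≥ |A ∖ B| — false.
(e) 4C: |A| = 7, |A ∩ B| = 6; needs |A ∩ B| > 5 — true.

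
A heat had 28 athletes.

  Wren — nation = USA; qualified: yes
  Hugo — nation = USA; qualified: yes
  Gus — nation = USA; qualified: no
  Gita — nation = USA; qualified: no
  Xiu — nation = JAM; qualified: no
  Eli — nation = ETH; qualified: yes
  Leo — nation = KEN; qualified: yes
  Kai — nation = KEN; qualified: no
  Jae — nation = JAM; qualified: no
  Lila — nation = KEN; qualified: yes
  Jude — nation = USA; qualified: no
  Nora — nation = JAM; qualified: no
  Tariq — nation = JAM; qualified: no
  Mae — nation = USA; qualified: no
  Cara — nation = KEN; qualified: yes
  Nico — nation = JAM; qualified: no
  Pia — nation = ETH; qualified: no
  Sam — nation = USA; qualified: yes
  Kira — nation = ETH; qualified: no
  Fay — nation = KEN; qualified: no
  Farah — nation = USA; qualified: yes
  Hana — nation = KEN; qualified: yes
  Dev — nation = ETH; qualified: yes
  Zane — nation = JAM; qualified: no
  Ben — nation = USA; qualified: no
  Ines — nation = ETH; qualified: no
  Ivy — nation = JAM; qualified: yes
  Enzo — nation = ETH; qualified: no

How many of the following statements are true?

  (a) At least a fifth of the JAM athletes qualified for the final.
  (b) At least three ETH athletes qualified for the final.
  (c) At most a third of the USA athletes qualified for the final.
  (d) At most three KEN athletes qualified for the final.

(a) JAM: |A| = 7, |A ∩ B| = 1; needs |A ∩ B| / |A| ≥ 1/5 — false.
(b) ETH: |A| = 6, |A ∩ B| = 2; needs |A ∩ B| ≥ 3 — false.
(c) USA: |A| = 9, |A ∩ B| = 4; needs |A ∩ B| / |A| ≤ 1/3 — false.
(d) KEN: |A| = 6, |A ∩ B| = 4; needs |A ∩ B| ≤ 3 — false.

0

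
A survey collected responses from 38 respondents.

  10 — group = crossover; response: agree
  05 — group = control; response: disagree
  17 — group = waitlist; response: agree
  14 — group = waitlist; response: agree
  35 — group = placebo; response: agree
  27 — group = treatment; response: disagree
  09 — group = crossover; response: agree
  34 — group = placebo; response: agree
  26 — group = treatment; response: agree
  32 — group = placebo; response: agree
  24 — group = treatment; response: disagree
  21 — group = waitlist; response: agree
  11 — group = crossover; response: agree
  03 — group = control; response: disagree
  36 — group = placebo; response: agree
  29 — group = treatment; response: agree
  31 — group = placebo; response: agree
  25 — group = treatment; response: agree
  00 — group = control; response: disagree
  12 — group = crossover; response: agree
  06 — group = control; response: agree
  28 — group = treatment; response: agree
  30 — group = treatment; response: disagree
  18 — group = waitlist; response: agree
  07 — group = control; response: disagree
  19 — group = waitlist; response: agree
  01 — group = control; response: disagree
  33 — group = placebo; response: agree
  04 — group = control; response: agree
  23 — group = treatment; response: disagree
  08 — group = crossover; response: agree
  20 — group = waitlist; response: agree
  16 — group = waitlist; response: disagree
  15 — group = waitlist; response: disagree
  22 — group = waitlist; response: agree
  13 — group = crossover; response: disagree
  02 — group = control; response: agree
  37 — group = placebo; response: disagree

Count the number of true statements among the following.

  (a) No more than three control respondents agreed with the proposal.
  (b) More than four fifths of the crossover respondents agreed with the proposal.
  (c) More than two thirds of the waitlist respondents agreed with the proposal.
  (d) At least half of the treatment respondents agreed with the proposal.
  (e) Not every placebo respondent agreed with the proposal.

5

(a) control: |A| = 8, |A ∩ B| = 3; needs |A ∩ B| ≤ 3 — true.
(b) crossover: |A| = 6, |A ∩ B| = 5; needs |A ∩ B| / |A| > 4/5 — true.
(c) waitlist: |A| = 9, |A ∩ B| = 7; needs |A ∩ B| / |A| > 2/3 — true.
(d) treatment: |A| = 8, |A ∩ B| = 4; needs |A ∩ B| ≥ |A ∖ B| — true.
(e) placebo: |A| = 7, |A ∩ B| = 6; needs A ⊄ B (|A ∖ B| ≥ 1) — true.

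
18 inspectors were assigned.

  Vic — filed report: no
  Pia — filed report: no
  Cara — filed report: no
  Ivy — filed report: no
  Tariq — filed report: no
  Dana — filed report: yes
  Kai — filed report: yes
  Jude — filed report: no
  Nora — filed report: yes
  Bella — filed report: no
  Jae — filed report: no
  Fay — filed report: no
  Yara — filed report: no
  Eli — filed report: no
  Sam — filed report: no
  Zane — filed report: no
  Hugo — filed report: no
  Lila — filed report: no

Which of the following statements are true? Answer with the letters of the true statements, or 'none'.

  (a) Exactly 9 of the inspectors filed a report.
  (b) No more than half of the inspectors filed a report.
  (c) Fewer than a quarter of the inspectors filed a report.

(b), (c)

|A| = 18, |A ∩ B| = 3, |A ∖ B| = 15.
(a) |A ∩ B| = 9: fails.
(b) |A ∩ B| ≤ |A ∖ B|: holds.
(c) |A ∩ B| / |A| < 1/4: holds.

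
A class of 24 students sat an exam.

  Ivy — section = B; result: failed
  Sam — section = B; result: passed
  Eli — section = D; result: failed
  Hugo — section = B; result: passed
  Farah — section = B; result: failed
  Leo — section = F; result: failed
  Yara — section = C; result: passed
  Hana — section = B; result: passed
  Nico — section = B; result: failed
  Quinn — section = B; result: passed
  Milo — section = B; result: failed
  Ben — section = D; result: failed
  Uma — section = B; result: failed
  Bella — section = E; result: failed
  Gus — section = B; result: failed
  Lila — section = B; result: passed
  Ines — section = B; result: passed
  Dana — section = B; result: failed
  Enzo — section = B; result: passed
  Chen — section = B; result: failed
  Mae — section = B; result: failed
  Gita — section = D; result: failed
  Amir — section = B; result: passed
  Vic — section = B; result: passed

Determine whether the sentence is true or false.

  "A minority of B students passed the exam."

Truth condition: |A ∩ B| < |A ∖ B|.
|A| = 18, |A ∩ B| = 9, |A ∖ B| = 9.
9 = 9, so the statement is false.

False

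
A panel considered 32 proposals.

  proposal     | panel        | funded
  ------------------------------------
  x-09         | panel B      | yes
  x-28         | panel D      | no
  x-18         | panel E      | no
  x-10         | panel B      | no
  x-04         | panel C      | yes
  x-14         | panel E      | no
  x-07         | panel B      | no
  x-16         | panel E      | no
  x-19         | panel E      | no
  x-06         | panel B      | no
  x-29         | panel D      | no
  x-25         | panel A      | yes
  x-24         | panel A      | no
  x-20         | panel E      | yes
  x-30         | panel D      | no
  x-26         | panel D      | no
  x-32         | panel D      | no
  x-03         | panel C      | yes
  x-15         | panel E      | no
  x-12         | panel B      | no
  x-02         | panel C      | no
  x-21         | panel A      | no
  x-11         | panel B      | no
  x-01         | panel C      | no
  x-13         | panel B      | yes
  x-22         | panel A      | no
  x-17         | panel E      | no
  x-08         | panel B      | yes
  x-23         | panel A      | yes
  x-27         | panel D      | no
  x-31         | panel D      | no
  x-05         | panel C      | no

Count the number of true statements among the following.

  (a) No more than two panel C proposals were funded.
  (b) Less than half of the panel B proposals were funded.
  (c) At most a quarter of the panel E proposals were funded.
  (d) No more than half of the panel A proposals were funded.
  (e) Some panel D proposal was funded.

4

(a) panel C: |A| = 5, |A ∩ B| = 2; needs |A ∩ B| ≤ 2 — true.
(b) panel B: |A| = 8, |A ∩ B| = 3; needs |A ∩ B| < |A ∖ B| — true.
(c) panel E: |A| = 7, |A ∩ B| = 1; needs |A ∩ B| / |A| ≤ 1/4 — true.
(d) panel A: |A| = 5, |A ∩ B| = 2; needs |A ∩ B| ≤ |A ∖ B| — true.
(e) panel D: |A| = 7, |A ∩ B| = 0; needs A ∩ B ≠ ∅ (|A ∩ B| ≥ 1) — false.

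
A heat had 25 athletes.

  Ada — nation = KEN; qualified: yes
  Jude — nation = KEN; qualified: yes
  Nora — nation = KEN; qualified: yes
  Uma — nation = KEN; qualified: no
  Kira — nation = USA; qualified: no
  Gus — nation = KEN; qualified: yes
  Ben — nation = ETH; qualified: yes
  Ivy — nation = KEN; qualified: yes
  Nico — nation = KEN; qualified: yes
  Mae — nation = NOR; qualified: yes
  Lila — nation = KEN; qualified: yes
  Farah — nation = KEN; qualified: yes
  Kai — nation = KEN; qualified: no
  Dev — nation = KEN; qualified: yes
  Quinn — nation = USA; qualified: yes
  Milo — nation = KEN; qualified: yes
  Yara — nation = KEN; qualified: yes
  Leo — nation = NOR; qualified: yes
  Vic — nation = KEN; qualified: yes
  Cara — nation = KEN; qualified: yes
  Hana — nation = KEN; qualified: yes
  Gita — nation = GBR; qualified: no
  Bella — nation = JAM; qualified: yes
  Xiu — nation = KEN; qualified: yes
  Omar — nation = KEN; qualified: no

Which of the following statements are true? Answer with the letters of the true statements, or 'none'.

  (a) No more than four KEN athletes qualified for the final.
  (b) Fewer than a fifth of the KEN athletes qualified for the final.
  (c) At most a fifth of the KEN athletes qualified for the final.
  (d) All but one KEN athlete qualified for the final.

none

|A| = 18, |A ∩ B| = 15, |A ∖ B| = 3.
(a) |A ∩ B| ≤ 4: fails.
(b) |A ∩ B| / |A| < 1/5: fails.
(c) |A ∩ B| / |A| ≤ 1/5: fails.
(d) |A ∖ B| = 1: fails.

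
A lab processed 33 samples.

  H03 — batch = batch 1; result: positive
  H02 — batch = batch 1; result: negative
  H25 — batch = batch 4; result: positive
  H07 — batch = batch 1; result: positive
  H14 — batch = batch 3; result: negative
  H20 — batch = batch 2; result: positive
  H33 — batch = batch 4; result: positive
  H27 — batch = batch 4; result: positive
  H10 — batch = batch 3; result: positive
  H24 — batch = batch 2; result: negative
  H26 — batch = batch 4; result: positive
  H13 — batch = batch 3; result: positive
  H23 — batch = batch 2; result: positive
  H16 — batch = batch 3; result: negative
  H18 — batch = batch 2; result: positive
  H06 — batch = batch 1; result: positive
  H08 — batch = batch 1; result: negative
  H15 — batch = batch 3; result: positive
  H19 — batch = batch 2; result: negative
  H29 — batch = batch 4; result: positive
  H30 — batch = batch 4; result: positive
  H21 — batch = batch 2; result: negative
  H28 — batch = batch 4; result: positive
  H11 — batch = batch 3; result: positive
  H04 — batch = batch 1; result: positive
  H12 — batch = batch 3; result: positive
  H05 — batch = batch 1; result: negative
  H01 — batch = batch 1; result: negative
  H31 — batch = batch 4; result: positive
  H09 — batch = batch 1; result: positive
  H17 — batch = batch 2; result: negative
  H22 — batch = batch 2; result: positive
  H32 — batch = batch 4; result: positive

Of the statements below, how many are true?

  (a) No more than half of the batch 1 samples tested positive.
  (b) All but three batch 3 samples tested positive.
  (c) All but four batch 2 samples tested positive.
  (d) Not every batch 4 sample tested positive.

(a) batch 1: |A| = 9, |A ∩ B| = 5; needs |A ∩ B| ≤ |A ∖ B| — false.
(b) batch 3: |A| = 7, |A ∩ B| = 5; needs |A ∖ B| = 3 — false.
(c) batch 2: |A| = 8, |A ∩ B| = 4; needs |A ∖ B| = 4 — true.
(d) batch 4: |A| = 9, |A ∩ B| = 9; needs A ⊄ B (|A ∖ B| ≥ 1) — false.

1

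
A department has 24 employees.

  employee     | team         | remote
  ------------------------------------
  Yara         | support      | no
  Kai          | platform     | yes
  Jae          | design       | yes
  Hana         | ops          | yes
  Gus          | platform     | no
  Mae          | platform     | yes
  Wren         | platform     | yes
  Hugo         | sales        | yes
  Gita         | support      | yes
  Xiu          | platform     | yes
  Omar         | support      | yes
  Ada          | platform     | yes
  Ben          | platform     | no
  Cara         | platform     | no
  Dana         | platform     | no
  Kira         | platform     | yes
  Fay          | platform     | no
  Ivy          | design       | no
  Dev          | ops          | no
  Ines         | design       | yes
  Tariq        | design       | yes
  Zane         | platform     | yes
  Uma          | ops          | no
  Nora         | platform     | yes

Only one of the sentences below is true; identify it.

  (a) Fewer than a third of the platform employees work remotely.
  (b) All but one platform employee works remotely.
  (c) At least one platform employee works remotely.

(c)

|A| = 13, |A ∩ B| = 8, |A ∖ B| = 5.
(a) requires |A ∩ B| / |A| < 1/3: false.
(b) requires |A ∖ B| = 1: false.
(c) requires A ∩ B ≠ ∅ (|A ∩ B| ≥ 1): true.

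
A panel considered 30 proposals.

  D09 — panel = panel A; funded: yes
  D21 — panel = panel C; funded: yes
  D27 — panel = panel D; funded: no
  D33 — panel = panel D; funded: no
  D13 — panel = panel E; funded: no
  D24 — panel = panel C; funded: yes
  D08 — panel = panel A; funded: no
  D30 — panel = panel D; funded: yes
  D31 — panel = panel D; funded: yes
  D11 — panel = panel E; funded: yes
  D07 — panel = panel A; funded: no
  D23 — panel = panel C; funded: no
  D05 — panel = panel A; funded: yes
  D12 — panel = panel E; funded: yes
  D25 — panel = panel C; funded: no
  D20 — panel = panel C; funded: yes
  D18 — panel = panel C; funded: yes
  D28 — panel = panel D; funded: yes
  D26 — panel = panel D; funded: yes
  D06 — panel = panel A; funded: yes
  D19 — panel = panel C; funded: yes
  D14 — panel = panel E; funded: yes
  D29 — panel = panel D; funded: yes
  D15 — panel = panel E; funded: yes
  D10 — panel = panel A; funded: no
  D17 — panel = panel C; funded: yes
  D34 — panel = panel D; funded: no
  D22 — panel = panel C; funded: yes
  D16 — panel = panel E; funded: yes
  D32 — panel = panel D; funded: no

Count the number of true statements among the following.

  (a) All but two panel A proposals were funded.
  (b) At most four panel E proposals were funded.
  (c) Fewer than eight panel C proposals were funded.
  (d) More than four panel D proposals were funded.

(a) panel A: |A| = 6, |A ∩ B| = 3; needs |A ∖ B| = 2 — false.
(b) panel E: |A| = 6, |A ∩ B| = 5; needs |A ∩ B| ≤ 4 — false.
(c) panel C: |A| = 9, |A ∩ B| = 7; needs |A ∩ B| < 8 — true.
(d) panel D: |A| = 9, |A ∩ B| = 5; needs |A ∩ B| > 4 — true.

2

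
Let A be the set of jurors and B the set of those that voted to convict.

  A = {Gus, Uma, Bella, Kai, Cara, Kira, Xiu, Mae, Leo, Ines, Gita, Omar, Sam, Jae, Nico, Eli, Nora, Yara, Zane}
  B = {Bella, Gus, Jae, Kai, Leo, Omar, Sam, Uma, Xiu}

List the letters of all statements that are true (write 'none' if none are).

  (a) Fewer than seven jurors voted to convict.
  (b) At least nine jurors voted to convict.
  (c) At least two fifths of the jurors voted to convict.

(b), (c)

|A| = 19, |A ∩ B| = 9, |A ∖ B| = 10.
(a) |A ∩ B| < 7: fails.
(b) |A ∩ B| ≥ 9: holds.
(c) |A ∩ B| / |A| ≥ 2/5: holds.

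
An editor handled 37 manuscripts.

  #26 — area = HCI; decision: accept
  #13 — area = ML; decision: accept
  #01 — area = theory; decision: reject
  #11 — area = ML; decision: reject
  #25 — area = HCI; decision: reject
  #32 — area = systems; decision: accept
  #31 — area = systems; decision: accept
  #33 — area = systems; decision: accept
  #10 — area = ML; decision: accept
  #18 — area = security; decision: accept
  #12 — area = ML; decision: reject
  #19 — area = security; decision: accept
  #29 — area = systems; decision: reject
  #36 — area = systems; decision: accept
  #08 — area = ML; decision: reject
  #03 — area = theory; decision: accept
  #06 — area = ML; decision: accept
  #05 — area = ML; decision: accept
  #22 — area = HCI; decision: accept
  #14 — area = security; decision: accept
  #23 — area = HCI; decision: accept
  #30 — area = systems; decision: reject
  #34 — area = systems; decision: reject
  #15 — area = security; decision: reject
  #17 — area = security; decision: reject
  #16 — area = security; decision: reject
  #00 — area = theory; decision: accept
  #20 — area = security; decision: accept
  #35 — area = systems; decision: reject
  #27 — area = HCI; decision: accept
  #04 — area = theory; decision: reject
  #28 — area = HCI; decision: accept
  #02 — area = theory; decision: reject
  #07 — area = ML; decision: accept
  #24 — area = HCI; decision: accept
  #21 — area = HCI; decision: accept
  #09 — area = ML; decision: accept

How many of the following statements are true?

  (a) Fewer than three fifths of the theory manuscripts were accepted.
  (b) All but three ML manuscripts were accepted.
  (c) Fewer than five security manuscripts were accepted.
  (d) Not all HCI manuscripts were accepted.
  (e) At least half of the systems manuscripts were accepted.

5

(a) theory: |A| = 5, |A ∩ B| = 2; needs |A ∩ B| / |A| < 3/5 — true.
(b) ML: |A| = 9, |A ∩ B| = 6; needs |A ∖ B| = 3 — true.
(c) security: |A| = 7, |A ∩ B| = 4; needs |A ∩ B| < 5 — true.
(d) HCI: |A| = 8, |A ∩ B| = 7; needs A ⊄ B (|A ∖ B| ≥ 1) — true.
(e) systems: |A| = 8, |A ∩ B| = 4; needs |A ∩ B| ≥ |A ∖ B| — true.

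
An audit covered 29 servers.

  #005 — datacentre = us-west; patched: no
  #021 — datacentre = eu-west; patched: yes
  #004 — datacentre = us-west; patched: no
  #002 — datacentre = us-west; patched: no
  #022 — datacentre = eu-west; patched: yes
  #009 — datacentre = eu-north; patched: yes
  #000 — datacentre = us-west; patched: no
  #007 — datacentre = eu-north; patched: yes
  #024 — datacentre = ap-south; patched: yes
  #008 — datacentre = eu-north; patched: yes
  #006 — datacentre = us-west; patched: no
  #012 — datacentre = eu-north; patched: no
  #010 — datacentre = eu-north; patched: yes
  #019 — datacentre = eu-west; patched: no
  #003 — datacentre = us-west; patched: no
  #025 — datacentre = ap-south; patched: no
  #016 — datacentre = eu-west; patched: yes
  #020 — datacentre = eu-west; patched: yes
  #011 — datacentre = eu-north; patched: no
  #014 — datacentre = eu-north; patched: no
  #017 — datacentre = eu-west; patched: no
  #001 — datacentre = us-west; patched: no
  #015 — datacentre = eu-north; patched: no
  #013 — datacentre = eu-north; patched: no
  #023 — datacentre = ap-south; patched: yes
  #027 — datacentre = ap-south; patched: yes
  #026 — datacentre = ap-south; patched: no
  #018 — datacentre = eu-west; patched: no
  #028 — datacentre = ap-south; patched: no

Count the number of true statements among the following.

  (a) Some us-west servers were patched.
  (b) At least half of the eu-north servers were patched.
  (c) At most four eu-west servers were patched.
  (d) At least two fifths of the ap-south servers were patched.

2

(a) us-west: |A| = 7, |A ∩ B| = 0; needs A ∩ B ≠ ∅ (|A ∩ B| ≥ 1) — false.
(b) eu-north: |A| = 9, |A ∩ B| = 4; needs |A ∩ B| ≥ |A ∖ B| — false.
(c) eu-west: |A| = 7, |A ∩ B| = 4; needs |A ∩ B| ≤ 4 — true.
(d) ap-south: |A| = 6, |A ∩ B| = 3; needs |A ∩ B| / |A| ≥ 2/5 — true.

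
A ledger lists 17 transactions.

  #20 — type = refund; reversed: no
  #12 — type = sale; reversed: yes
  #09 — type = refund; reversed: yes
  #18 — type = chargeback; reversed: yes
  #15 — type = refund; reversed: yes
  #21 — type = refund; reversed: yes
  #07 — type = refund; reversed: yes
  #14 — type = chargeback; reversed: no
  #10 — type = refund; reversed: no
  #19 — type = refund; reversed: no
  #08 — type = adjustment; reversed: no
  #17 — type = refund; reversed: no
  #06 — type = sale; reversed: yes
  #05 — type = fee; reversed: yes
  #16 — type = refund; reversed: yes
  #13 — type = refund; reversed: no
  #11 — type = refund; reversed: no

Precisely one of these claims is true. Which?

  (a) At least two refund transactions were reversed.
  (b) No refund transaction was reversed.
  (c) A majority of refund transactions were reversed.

(a)

|A| = 11, |A ∩ B| = 5, |A ∖ B| = 6.
(a) requires |A ∩ B| ≥ 2: true.
(b) requires A ∩ B = ∅ (|A ∩ B| = 0): false.
(c) requires |A ∩ B| > |A ∖ B|: false.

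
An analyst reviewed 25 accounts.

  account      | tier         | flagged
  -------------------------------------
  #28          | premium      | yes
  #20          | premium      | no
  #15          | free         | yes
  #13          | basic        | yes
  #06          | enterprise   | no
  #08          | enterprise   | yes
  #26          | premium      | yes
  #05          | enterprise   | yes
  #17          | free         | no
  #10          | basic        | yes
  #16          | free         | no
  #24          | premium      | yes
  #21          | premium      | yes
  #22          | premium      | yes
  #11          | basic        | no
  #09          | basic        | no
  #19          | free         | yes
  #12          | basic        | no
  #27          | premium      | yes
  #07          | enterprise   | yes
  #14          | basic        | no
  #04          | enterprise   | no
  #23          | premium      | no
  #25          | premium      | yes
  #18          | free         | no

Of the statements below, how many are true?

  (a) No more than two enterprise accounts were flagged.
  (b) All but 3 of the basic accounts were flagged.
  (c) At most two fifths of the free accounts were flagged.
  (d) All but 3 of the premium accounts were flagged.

1

(a) enterprise: |A| = 5, |A ∩ B| = 3; needs |A ∩ B| ≤ 2 — false.
(b) basic: |A| = 6, |A ∩ B| = 2; needs |A ∖ B| = 3 — false.
(c) free: |A| = 5, |A ∩ B| = 2; needs |A ∩ B| / |A| ≤ 2/5 — true.
(d) premium: |A| = 9, |A ∩ B| = 7; needs |A ∖ B| = 3 — false.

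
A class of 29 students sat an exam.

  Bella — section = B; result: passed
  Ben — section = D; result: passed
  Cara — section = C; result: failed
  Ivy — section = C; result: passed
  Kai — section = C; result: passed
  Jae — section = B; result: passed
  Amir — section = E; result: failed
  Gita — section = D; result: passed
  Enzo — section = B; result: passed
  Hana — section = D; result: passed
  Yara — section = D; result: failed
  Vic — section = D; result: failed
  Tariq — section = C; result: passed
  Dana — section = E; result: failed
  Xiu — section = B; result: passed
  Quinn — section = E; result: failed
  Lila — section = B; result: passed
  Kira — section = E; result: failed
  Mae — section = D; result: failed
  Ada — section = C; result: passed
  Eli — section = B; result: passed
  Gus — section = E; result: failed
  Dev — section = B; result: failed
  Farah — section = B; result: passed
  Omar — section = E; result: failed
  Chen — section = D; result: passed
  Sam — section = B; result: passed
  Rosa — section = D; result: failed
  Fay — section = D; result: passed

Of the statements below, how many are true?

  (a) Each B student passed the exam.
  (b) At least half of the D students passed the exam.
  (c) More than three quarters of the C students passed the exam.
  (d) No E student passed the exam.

3

(a) B: |A| = 9, |A ∩ B| = 8; needs A ⊆ B, i.e. every element of A is in B (|A ∖ B| = 0) — false.
(b) D: |A| = 9, |A ∩ B| = 5; needs |A ∩ B| ≥ |A ∖ B| — true.
(c) C: |A| = 5, |A ∩ B| = 4; needs |A ∩ B| / |A| > 3/4 — true.
(d) E: |A| = 6, |A ∩ B| = 0; needs A ∩ B = ∅ (|A ∩ B| = 0) — true.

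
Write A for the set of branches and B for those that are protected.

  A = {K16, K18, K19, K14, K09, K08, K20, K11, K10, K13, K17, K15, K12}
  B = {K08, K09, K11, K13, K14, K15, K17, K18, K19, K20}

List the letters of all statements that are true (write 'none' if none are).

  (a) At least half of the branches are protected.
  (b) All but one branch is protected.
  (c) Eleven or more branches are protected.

|A| = 13, |A ∩ B| = 10, |A ∖ B| = 3.
(a) |A ∩ B| ≥ |A ∖ B|: holds.
(b) |A ∖ B| = 1: fails.
(c) |A ∩ B| ≥ 11: fails.

(a)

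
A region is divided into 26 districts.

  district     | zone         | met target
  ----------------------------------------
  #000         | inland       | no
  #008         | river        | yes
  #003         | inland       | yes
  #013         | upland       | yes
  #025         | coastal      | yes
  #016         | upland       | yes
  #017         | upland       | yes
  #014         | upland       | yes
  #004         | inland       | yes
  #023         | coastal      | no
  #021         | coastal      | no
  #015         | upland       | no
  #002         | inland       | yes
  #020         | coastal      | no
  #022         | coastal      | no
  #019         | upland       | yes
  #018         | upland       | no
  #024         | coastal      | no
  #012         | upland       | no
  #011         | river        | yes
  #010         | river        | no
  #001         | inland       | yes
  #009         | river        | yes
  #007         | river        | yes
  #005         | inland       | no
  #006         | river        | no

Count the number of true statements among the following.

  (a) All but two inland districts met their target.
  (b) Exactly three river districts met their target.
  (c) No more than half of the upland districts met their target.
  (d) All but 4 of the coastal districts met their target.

(a) inland: |A| = 6, |A ∩ B| = 4; needs |A ∖ B| = 2 — true.
(b) river: |A| = 6, |A ∩ B| = 4; needs |A ∩ B| = 3 — false.
(c) upland: |A| = 8, |A ∩ B| = 5; needs |A ∩ B| ≤ |A ∖ B| — false.
(d) coastal: |A| = 6, |A ∩ B| = 1; needs |A ∖ B| = 4 — false.

1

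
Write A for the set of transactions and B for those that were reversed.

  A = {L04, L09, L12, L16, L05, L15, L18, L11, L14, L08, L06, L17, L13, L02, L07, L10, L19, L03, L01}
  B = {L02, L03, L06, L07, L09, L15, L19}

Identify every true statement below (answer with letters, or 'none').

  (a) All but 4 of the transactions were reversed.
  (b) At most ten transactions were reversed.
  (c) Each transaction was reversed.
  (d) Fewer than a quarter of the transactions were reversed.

|A| = 19, |A ∩ B| = 7, |A ∖ B| = 12.
(a) |A ∖ B| = 4: fails.
(b) |A ∩ B| ≤ 10: holds.
(c) A ⊆ B, i.e. every element of A is in B (|A ∖ B| = 0): fails.
(d) |A ∩ B| / |A| < 1/4: fails.

(b)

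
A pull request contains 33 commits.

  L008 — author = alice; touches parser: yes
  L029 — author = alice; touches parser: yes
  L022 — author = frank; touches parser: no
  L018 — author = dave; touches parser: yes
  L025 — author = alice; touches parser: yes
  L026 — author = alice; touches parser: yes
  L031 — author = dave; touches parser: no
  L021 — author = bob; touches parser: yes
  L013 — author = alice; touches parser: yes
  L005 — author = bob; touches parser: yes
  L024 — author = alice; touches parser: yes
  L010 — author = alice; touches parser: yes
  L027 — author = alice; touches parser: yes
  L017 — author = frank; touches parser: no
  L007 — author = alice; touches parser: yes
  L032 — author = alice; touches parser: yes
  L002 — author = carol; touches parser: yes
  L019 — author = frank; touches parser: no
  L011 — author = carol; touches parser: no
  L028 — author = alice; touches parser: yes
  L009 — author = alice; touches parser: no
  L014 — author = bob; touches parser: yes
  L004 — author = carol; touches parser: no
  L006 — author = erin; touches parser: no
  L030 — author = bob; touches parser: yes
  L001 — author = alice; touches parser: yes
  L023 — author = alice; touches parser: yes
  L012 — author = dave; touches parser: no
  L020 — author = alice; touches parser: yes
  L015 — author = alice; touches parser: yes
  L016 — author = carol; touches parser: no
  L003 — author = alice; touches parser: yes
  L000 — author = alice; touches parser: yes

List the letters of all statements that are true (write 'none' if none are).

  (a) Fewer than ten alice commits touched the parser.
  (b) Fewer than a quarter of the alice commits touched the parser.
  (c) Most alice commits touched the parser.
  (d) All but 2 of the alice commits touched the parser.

(c)

|A| = 18, |A ∩ B| = 17, |A ∖ B| = 1.
(a) |A ∩ B| < 10: fails.
(b) |A ∩ B| / |A| < 1/4: fails.
(c) |A ∩ B| > |A ∖ B|: holds.
(d) |A ∖ B| = 2: fails.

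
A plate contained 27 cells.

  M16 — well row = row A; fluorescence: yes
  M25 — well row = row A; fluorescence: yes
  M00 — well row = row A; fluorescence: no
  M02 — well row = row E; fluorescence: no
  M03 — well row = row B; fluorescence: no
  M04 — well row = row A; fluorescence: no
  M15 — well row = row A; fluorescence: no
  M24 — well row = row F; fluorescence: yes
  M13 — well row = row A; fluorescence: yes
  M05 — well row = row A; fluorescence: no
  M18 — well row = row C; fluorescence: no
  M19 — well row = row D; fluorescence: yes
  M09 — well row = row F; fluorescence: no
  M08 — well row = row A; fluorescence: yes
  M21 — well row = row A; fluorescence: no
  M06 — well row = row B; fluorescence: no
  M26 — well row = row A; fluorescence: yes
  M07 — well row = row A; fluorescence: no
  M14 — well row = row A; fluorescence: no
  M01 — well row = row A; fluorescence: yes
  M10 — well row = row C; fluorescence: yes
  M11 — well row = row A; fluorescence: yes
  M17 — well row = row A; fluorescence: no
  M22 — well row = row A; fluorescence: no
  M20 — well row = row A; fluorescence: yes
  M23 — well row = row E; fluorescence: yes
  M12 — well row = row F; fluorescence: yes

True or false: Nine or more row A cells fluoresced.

Truth condition: |A ∩ B| ≥ 9.
|A| = 17, |A ∩ B| = 8, |A ∖ B| = 9.
|A ∩ B| = 8, so the statement is false.

False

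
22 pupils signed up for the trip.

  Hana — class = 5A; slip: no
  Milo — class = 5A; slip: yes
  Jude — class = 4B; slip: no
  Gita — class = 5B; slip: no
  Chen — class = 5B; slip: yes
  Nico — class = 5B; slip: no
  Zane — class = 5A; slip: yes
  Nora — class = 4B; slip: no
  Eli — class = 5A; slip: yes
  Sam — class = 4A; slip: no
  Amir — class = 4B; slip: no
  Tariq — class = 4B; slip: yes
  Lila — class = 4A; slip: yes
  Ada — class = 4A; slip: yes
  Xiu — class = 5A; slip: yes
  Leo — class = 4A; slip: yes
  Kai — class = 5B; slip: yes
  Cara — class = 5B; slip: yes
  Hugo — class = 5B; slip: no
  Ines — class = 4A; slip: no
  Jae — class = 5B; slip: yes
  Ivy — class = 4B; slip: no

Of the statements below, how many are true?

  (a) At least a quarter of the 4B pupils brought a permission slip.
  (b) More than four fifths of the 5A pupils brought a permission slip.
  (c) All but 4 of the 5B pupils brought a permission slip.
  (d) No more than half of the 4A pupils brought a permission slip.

0

(a) 4B: |A| = 5, |A ∩ B| = 1; needs |A ∩ B| / |A| ≥ 1/4 — false.
(b) 5A: |A| = 5, |A ∩ B| = 4; needs |A ∩ B| / |A| > 4/5 — false.
(c) 5B: |A| = 7, |A ∩ B| = 4; needs |A ∖ B| = 4 — false.
(d) 4A: |A| = 5, |A ∩ B| = 3; needs |A ∩ B| ≤ |A ∖ B| — false.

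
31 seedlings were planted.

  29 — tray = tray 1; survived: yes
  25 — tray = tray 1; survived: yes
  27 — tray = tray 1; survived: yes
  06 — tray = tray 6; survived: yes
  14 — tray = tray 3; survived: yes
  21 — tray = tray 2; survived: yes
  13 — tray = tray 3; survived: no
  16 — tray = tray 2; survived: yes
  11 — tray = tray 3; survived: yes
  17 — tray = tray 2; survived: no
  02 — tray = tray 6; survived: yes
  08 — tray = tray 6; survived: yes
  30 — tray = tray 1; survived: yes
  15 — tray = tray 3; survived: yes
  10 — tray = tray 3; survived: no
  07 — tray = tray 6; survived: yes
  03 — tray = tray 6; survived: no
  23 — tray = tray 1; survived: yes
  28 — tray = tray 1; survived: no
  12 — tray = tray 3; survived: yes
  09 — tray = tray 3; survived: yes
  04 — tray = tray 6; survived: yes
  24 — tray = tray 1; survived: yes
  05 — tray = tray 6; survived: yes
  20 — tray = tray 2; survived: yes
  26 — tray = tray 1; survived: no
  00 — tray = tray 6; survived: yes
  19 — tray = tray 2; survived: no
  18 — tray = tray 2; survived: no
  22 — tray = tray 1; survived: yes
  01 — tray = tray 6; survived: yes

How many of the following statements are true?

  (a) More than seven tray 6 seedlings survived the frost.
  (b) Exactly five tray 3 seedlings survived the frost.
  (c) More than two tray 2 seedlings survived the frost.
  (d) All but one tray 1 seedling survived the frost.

3

(a) tray 6: |A| = 9, |A ∩ B| = 8; needs |A ∩ B| > 7 — true.
(b) tray 3: |A| = 7, |A ∩ B| = 5; needs |A ∩ B| = 5 — true.
(c) tray 2: |A| = 6, |A ∩ B| = 3; needs |A ∩ B| > 2 — true.
(d) tray 1: |A| = 9, |A ∩ B| = 7; needs |A ∖ B| = 1 — false.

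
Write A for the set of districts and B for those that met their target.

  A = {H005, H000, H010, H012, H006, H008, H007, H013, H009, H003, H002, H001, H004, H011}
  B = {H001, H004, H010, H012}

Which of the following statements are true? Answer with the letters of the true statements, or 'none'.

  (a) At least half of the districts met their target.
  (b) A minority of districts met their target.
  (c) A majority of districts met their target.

(b)

|A| = 14, |A ∩ B| = 4, |A ∖ B| = 10.
(a) |A ∩ B| ≥ |A ∖ B|: fails.
(b) |A ∩ B| < |A ∖ B|: holds.
(c) |A ∩ B| > |A ∖ B|: fails.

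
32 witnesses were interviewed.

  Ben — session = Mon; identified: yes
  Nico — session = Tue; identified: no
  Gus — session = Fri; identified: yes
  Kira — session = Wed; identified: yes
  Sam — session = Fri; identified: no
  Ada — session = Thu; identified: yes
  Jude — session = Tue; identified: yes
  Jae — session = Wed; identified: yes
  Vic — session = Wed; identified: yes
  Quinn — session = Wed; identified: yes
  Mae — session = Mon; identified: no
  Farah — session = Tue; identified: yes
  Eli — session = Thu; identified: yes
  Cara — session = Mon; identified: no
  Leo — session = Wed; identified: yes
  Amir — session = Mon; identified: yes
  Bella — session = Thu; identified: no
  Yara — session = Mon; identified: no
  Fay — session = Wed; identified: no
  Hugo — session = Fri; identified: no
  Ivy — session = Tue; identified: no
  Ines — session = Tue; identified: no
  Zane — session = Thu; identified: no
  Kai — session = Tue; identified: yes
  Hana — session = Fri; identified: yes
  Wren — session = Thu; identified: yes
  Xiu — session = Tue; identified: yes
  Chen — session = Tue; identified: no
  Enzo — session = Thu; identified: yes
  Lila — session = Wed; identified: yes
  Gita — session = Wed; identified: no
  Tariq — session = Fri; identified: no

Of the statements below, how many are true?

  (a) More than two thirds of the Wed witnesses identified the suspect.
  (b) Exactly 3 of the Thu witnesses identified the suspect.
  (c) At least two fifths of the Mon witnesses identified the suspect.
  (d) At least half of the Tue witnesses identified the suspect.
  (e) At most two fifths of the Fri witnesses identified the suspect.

4

(a) Wed: |A| = 8, |A ∩ B| = 6; needs |A ∩ B| / |A| > 2/3 — true.
(b) Thu: |A| = 6, |A ∩ B| = 4; needs |A ∩ B| = 3 — false.
(c) Mon: |A| = 5, |A ∩ B| = 2; needs |A ∩ B| / |A| ≥ 2/5 — true.
(d) Tue: |A| = 8, |A ∩ B| = 4; needs |A ∩ B| ≥ |A ∖ B| — true.
(e) Fri: |A| = 5, |A ∩ B| = 2; needs |A ∩ B| / |A| ≤ 2/5 — true.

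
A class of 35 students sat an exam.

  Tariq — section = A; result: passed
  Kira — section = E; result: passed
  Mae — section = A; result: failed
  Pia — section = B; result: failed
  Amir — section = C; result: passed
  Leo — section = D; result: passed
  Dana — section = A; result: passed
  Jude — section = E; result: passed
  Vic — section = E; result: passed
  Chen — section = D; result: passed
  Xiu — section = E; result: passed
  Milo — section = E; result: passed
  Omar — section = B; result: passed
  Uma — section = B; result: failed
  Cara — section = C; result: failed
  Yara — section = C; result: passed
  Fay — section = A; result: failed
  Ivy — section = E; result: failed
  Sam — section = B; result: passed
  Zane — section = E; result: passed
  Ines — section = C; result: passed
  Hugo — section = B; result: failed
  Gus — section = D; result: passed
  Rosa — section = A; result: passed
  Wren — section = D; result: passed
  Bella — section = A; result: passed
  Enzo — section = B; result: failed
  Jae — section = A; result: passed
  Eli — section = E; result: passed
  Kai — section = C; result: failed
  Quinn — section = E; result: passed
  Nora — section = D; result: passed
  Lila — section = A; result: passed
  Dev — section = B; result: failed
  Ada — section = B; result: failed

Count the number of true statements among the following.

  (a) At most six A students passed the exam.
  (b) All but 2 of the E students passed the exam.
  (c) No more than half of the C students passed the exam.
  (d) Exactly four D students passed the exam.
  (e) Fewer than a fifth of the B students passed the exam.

(a) A: |A| = 8, |A ∩ B| = 6; needs |A ∩ B| ≤ 6 — true.
(b) E: |A| = 9, |A ∩ B| = 8; needs |A ∖ B| = 2 — false.
(c) C: |A| = 5, |A ∩ B| = 3; needs |A ∩ B| ≤ |A ∖ B| — false.
(d) D: |A| = 5, |A ∩ B| = 5; needs |A ∩ B| = 4 — false.
(e) B: |A| = 8, |A ∩ B| = 2; needs |A ∩ B| / |A| < 1/5 — false.

1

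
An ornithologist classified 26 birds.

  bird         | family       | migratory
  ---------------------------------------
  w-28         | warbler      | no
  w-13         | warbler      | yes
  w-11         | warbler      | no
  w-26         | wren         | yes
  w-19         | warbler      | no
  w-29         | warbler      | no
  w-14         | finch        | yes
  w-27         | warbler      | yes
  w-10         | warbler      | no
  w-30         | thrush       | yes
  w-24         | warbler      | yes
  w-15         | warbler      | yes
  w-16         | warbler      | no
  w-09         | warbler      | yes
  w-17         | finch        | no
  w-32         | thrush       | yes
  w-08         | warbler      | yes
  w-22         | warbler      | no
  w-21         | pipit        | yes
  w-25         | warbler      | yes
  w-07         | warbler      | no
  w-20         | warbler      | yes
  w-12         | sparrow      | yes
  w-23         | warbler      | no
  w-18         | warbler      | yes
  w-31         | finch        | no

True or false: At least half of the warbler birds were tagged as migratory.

Truth condition: |A ∩ B| ≥ |A ∖ B|.
|A| = 18, |A ∩ B| = 9, |A ∖ B| = 9.
9 = 9, so the statement is true.

True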